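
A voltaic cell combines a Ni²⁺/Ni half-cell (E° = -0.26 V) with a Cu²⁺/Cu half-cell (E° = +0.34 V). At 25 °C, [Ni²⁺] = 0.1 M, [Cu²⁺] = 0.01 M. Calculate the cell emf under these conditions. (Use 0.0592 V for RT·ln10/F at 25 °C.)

0.570 V

The Cu²⁺/Cu couple has the higher reduction potential and acts as the cathode, so E°_cell = +0.34 − (-0.26) = 0.60 V.
Balancing electrons gives n = 2; the reaction quotient is Q = [Ni²⁺]/[Cu²⁺] = 10.0.
At 25 °C, E = E° − (0.0592/n) log Q = 0.60 − (0.0592/2)(1.000) = 0.600 − 0.030 = 0.570 V.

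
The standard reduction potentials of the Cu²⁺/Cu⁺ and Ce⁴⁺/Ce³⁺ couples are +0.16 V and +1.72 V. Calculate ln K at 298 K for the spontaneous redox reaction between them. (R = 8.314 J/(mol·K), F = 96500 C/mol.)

E°_cell = +1.72 − (+0.16) = 1.56 V, with n = 1 electron transferred.
At equilibrium E = 0, so the Nernst equation gives ln K = nFE°/RT = (1)(96500)(1.56)/((8.314)(298)) = 60.76.

ln K = 60.8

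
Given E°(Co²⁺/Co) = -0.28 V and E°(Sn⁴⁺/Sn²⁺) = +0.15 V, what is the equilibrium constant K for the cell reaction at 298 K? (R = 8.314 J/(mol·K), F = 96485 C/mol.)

E°_cell = +0.15 − (-0.28) = 0.43 V, with n = 2 electrons transferred.
At equilibrium E = 0, so the Nernst equation gives ln K = nFE°/RT = (2)(96485)(0.43)/((8.314)(298)) = 33.49.
K = e^33.49 = 3.5 × 10^14.

3.5 × 10^14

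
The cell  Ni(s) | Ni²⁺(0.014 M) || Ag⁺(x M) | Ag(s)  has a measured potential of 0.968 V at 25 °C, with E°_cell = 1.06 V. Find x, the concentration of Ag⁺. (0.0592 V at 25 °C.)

0.0033 M

From the Nernst equation, log Q = n(E° − E)/0.0592 = 2(1.06 − 0.968)/0.0592 = 3.108, so Q = 1280.
With Q = [Ni²⁺]/[Ag⁺]^2 and the known concentrations, [Ag⁺]^2 in the denominator gives [Ag⁺] = 0.0033 M.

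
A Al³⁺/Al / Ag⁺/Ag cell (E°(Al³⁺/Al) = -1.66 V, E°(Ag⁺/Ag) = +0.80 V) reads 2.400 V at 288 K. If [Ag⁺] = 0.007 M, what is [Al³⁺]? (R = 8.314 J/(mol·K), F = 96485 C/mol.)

4.8 × 10^-4 M

From the Nernst equation, ln Q = nF(E° − E)/RT = 3×96485×(2.46 − 2.400)/(8.314×288) = 7.253, so Q = 1410.
With Q = [Al³⁺]/[Ag⁺]^3 and the known concentrations, [Al³⁺] in the numerator gives [Al³⁺] = 4.8 × 10^-4 M.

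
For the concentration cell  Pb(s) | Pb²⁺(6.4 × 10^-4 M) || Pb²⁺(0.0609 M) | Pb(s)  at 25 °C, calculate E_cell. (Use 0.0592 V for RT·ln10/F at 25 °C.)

Both half-cells are Pb²⁺/Pb, so E°_cell = 0. The concentrated side is the cathode; the cell reaction moves Pb²⁺ from high to low concentration with n = 2.
Q = [Pb²⁺]_dilute/[Pb²⁺]_conc = 6.4 × 10^-4/0.0609 = 0.0105.
E = 0 − (0.0592/2) log Q = −(0.0592/2)(-1.978) = 0.0585 V.

0.059 V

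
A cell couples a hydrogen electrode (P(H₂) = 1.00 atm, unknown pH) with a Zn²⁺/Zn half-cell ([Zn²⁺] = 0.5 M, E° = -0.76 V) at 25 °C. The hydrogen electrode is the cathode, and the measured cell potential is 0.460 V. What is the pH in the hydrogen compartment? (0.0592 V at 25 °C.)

E°_cell = 0.76 V and n = 2.
log Q = n(E° − E)/0.0592 = 2×(0.76 − 0.460)/0.0592 = 10.135.
With Q = [Zn²⁺]·P(H₂) / [H⁺]^2, solving for [H⁺] gives log[H⁺] = -5.218, so pH = 5.22.

pH = 5.22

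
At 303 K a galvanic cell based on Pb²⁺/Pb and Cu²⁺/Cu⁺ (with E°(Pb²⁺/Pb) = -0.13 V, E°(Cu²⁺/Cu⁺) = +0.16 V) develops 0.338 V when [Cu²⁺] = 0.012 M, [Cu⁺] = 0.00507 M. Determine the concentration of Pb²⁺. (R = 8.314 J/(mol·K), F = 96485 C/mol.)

From the Nernst equation, ln Q = nF(E° − E)/RT = 2×96485×(0.29 − 0.338)/(8.314×303) = -3.677, so Q = 0.0253.
With Q = [Pb²⁺]·[Cu⁺]^2/[Cu²⁺]^2 and the known concentrations, [Pb²⁺] in the numerator gives [Pb²⁺] = 0.14 M.

0.14 M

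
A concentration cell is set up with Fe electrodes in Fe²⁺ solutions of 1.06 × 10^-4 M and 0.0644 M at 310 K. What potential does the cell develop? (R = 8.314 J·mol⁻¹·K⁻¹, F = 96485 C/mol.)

Both half-cells are Fe²⁺/Fe, so E°_cell = 0. The concentrated side is the cathode; the cell reaction moves Fe²⁺ from high to low concentration with n = 2.
Q = [Fe²⁺]_dilute/[Fe²⁺]_conc = 1.06 × 10^-4/0.0644 = 0.00165.
E = 0 − (RT/nF) ln Q = −((8.314×310)/(2×96485))(-6.409) = 0.0856 V.

0.086 V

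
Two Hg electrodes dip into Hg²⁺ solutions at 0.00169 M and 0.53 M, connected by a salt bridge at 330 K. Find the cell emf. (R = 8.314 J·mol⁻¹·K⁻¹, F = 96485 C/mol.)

Both half-cells are Hg²⁺/Hg, so E°_cell = 0. The concentrated side is the cathode; the cell reaction moves Hg²⁺ from high to low concentration with n = 2.
Q = [Hg²⁺]_dilute/[Hg²⁺]_conc = 0.00169/0.53 = 0.00319.
E = 0 − (RT/nF) ln Q = −((8.314×330)/(2×96485))(-5.748) = 0.0817 V.

0.082 V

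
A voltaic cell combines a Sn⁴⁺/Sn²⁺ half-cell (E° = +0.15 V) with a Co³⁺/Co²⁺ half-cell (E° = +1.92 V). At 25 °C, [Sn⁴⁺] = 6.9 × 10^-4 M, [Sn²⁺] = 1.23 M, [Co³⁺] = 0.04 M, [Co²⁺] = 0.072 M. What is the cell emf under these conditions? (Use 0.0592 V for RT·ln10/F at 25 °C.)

1.85 V

The Co³⁺/Co²⁺ couple has the higher reduction potential and acts as the cathode, so E°_cell = +1.92 − (+0.15) = 1.77 V.
Balancing electrons gives n = 2; the reaction quotient is Q = [Sn⁴⁺]·[Co²⁺]^2/([Sn²⁺]·[Co³⁺]^2) = 0.00182.
At 25 °C, E = E° − (0.0592/n) log Q = 1.77 − (0.0592/2)(-2.741) = 1.770 + 0.081 = 1.851 V.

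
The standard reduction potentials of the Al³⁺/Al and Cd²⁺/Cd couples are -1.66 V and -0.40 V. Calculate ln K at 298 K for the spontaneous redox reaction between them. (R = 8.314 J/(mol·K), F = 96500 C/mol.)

ln K = 294.5

E°_cell = -0.40 − (-1.66) = 1.26 V, with n = 6 electrons transferred.
At equilibrium E = 0, so the Nernst equation gives ln K = nFE°/RT = (6)(96500)(1.26)/((8.314)(298)) = 294.46.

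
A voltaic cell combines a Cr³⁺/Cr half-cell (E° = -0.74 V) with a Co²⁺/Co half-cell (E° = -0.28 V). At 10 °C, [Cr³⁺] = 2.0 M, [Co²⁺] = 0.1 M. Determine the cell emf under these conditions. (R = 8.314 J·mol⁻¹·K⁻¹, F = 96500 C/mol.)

The Co²⁺/Co couple has the higher reduction potential and acts as the cathode, so E°_cell = -0.28 − (-0.74) = 0.46 V.
Balancing electrons gives n = 6; the reaction quotient is Q = [Cr³⁺]^2/[Co²⁺]^3 = 4000.
E = E° − (RT/nF) ln Q = 0.46 − (8.314×283)/(6×96500) × (8.294) = 0.460 − 0.034 = 0.426 V.

0.426 V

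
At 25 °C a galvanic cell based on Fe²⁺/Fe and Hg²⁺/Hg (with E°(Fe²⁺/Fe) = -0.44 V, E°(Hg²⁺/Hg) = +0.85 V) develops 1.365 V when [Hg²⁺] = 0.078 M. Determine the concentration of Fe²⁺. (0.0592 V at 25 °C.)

From the Nernst equation, log Q = n(E° − E)/0.0592 = 2(1.29 − 1.365)/0.0592 = -2.534, so Q = 0.00293.
With Q = [Fe²⁺]/[Hg²⁺] and the known concentrations, [Fe²⁺] in the numerator gives [Fe²⁺] = 2.3 × 10^-4 M.

2.3 × 10^-4 M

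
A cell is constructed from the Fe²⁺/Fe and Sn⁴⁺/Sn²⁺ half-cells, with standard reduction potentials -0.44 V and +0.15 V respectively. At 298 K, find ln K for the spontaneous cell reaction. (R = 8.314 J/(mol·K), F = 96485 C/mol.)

ln K = 46.0

E°_cell = +0.15 − (-0.44) = 0.59 V, with n = 2 electrons transferred.
At equilibrium E = 0, so the Nernst equation gives ln K = nFE°/RT = (2)(96485)(0.59)/((8.314)(298)) = 45.95.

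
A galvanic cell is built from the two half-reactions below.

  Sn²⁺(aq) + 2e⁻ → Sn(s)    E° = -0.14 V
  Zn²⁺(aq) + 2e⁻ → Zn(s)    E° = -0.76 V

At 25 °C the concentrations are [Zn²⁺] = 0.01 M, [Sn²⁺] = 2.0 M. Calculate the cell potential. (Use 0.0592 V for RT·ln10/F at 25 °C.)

0.688 V

The Sn²⁺/Sn couple has the higher reduction potential and acts as the cathode, so E°_cell = -0.14 − (-0.76) = 0.62 V.
Balancing electrons gives n = 2; the reaction quotient is Q = [Zn²⁺]/[Sn²⁺] = 0.00500.
At 25 °C, E = E° − (0.0592/n) log Q = 0.62 − (0.0592/2)(-2.301) = 0.620 + 0.068 = 0.688 V.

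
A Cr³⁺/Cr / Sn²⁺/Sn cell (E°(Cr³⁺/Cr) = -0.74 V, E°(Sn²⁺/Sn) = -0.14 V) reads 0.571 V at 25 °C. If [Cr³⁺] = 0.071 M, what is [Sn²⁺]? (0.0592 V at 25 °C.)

0.018 M

From the Nernst equation, log Q = n(E° − E)/0.0592 = 6(0.60 − 0.571)/0.0592 = 2.939, so Q = 869.
With Q = [Cr³⁺]^2/[Sn²⁺]^3 and the known concentrations, [Sn²⁺]^3 in the denominator gives [Sn²⁺] = 0.018 M.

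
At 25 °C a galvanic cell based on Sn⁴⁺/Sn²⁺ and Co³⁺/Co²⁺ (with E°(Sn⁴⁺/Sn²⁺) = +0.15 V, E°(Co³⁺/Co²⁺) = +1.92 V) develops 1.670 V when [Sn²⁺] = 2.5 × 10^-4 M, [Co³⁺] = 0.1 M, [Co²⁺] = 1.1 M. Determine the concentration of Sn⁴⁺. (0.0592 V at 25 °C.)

0.0049 M

From the Nernst equation, log Q = n(E° − E)/0.0592 = 2(1.77 − 1.670)/0.0592 = 3.378, so Q = 2390.
With Q = [Sn⁴⁺]·[Co²⁺]^2/([Sn²⁺]·[Co³⁺]^2) and the known concentrations, [Sn⁴⁺] in the numerator gives [Sn⁴⁺] = 0.0049 M.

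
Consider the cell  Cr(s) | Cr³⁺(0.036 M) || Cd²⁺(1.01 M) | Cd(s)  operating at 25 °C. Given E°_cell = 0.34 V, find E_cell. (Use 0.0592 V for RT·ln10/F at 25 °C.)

0.369 V

Balancing electrons gives n = 6; the reaction quotient is Q = [Cr³⁺]^2/[Cd²⁺]^3 = 0.00126.
At 25 °C, E = E° − (0.0592/n) log Q = 0.34 − (0.0592/6)(-2.900) = 0.340 + 0.029 = 0.369 V.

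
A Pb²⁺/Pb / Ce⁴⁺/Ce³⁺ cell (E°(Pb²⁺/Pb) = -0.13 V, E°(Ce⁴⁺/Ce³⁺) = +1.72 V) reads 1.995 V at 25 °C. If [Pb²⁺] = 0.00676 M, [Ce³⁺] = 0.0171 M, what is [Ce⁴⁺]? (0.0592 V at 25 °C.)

0.4 M

From the Nernst equation, log Q = n(E° − E)/0.0592 = 2(1.85 − 1.995)/0.0592 = -4.899, so Q = 1.26 × 10^-5.
With Q = [Pb²⁺]·[Ce³⁺]^2/[Ce⁴⁺]^2 and the known concentrations, [Ce⁴⁺]^2 in the denominator gives [Ce⁴⁺] = 0.4 M.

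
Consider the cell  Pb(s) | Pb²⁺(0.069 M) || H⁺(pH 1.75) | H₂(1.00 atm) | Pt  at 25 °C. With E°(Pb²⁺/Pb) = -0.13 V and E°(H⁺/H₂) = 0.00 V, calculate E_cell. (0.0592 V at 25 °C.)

0.061 V

The hydrogen couple is the cathode, so E°_cell = 0.13 V; n = 2.
[H⁺] = 10^(−1.75) = 0.018 M, and Q = [Pb²⁺]·P(H₂) / [H⁺]^2 = 218.
E = E° − (0.0592/2) log Q = 0.13 − (0.0592/2)(2.339) = 0.061 V.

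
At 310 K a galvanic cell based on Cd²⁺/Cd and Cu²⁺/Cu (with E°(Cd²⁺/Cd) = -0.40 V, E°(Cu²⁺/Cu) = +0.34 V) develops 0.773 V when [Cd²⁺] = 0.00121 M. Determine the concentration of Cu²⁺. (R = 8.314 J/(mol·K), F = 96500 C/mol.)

0.014 M

From the Nernst equation, ln Q = nF(E° − E)/RT = 2×96500×(0.74 − 0.773)/(8.314×310) = -2.471, so Q = 0.0845.
With Q = [Cd²⁺]/[Cu²⁺] and the known concentrations, [Cu²⁺] in the denominator gives [Cu²⁺] = 0.014 M.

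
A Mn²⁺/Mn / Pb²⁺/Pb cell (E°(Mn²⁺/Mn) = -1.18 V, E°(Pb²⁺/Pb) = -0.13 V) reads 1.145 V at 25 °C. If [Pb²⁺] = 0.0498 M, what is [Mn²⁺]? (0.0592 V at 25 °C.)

From the Nernst equation, log Q = n(E° − E)/0.0592 = 2(1.05 − 1.145)/0.0592 = -3.209, so Q = 6.17 × 10^-4.
With Q = [Mn²⁺]/[Pb²⁺] and the known concentrations, [Mn²⁺] in the numerator gives [Mn²⁺] = 3.1 × 10^-5 M.

3.1 × 10^-5 M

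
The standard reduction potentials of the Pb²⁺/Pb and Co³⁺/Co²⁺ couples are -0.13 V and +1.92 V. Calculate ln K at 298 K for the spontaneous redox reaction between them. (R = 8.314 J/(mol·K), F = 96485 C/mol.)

ln K = 159.7

E°_cell = +1.92 − (-0.13) = 2.05 V, with n = 2 electrons transferred.
At equilibrium E = 0, so the Nernst equation gives ln K = nFE°/RT = (2)(96485)(2.05)/((8.314)(298)) = 159.67.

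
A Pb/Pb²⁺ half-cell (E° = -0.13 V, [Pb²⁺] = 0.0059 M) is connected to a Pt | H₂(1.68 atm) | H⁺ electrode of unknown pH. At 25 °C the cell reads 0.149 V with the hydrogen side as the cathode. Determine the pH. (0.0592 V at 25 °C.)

E°_cell = 0.13 V and n = 2.
log Q = n(E° − E)/0.0592 = 2×(0.13 − 0.149)/0.0592 = -0.642.
With Q = [Pb²⁺]·P(H₂) / [H⁺]^2, solving for [H⁺] gives log[H⁺] = -0.681, so pH = 0.68.

pH = 0.68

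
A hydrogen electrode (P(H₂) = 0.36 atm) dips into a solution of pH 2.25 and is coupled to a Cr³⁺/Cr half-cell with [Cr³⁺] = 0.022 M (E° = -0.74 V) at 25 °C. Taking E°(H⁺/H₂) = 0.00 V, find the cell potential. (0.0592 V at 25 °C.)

The hydrogen couple is the cathode, so E°_cell = 0.74 V; n = 6.
[H⁺] = 10^(−2.25) = 0.0056 M, and Q = [Cr³⁺]^2·P(H₂)^3 / [H⁺]^6 = 7.14 × 10^8.
E = E° − (0.0592/6) log Q = 0.74 − (0.0592/6)(8.854) = 0.653 V.

0.65 V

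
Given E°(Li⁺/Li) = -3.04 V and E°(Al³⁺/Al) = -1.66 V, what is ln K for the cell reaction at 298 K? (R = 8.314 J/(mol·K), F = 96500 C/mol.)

E°_cell = -1.66 − (-3.04) = 1.38 V, with n = 3 electrons transferred.
At equilibrium E = 0, so the Nernst equation gives ln K = nFE°/RT = (3)(96500)(1.38)/((8.314)(298)) = 161.25.

ln K = 161.3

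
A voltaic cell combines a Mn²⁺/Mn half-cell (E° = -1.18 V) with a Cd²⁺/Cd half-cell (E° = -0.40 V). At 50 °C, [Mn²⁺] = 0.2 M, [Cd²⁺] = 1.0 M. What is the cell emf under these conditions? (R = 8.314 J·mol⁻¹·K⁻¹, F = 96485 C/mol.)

0.802 V

The Cd²⁺/Cd couple has the higher reduction potential and acts as the cathode, so E°_cell = -0.40 − (-1.18) = 0.78 V.
Balancing electrons gives n = 2; the reaction quotient is Q = [Mn²⁺]/[Cd²⁺] = 0.200.
E = E° − (RT/nF) ln Q = 0.78 − (8.314×323)/(2×96485) × (-1.609) = 0.780 + 0.022 = 0.802 V.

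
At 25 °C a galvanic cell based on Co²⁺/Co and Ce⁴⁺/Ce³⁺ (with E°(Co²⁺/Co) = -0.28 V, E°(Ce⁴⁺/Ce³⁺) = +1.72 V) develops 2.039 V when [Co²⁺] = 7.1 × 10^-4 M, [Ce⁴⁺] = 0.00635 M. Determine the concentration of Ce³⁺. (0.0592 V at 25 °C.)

0.052 M

From the Nernst equation, log Q = n(E° − E)/0.0592 = 2(2.00 − 2.039)/0.0592 = -1.318, so Q = 0.0481.
With Q = [Co²⁺]·[Ce³⁺]^2/[Ce⁴⁺]^2 and the known concentrations, [Ce³⁺]^2 in the numerator gives [Ce³⁺] = 0.052 M.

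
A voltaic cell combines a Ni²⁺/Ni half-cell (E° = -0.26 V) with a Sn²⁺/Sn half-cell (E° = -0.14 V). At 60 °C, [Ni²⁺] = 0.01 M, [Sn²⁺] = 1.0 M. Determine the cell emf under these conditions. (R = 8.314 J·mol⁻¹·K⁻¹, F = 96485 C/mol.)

0.186 V

The Sn²⁺/Sn couple has the higher reduction potential and acts as the cathode, so E°_cell = -0.14 − (-0.26) = 0.12 V.
Balancing electrons gives n = 2; the reaction quotient is Q = [Ni²⁺]/[Sn²⁺] = 0.0100.
E = E° − (RT/nF) ln Q = 0.12 − (8.314×333)/(2×96485) × (-4.605) = 0.120 + 0.066 = 0.186 V.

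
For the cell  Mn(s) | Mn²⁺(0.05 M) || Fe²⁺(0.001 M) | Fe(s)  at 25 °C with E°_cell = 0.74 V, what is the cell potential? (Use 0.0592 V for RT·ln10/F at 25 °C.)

Balancing electrons gives n = 2; the reaction quotient is Q = [Mn²⁺]/[Fe²⁺] = 50.0.
At 25 °C, E = E° − (0.0592/n) log Q = 0.74 − (0.0592/2)(1.699) = 0.740 − 0.050 = 0.690 V.

0.690 V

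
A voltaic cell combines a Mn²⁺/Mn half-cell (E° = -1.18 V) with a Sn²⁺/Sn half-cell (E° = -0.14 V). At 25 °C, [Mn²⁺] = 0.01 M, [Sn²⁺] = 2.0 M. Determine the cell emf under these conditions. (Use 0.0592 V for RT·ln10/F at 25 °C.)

The Sn²⁺/Sn couple has the higher reduction potential and acts as the cathode, so E°_cell = -0.14 − (-1.18) = 1.04 V.
Balancing electrons gives n = 2; the reaction quotient is Q = [Mn²⁺]/[Sn²⁺] = 0.00500.
At 25 °C, E = E° − (0.0592/n) log Q = 1.04 − (0.0592/2)(-2.301) = 1.040 + 0.068 = 1.108 V.

1.11 V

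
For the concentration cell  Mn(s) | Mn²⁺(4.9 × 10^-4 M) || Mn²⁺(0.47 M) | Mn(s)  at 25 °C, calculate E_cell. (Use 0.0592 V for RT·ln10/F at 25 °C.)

0.088 V

Both half-cells are Mn²⁺/Mn, so E°_cell = 0. The concentrated side is the cathode; the cell reaction moves Mn²⁺ from high to low concentration with n = 2.
Q = [Mn²⁺]_dilute/[Mn²⁺]_conc = 4.9 × 10^-4/0.47 = 0.00104.
E = 0 − (0.0592/2) log Q = −(0.0592/2)(-2.982) = 0.0883 V.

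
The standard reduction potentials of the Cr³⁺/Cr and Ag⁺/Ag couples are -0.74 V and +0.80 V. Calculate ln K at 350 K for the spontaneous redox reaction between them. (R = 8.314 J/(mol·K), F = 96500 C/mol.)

E°_cell = +0.80 − (-0.74) = 1.54 V, with n = 3 electrons transferred.
At equilibrium E = 0, so the Nernst equation gives ln K = nFE°/RT = (3)(96500)(1.54)/((8.314)(350)) = 153.21.

ln K = 153.2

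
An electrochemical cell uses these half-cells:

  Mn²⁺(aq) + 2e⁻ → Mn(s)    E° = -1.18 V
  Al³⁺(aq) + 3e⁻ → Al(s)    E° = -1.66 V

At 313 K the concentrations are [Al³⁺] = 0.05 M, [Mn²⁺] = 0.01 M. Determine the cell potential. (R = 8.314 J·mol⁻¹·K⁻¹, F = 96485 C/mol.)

The Mn²⁺/Mn couple has the higher reduction potential and acts as the cathode, so E°_cell = -1.18 − (-1.66) = 0.48 V.
Balancing electrons gives n = 6; the reaction quotient is Q = [Al³⁺]^2/[Mn²⁺]^3 = 2500.
E = E° − (RT/nF) ln Q = 0.48 − (8.314×313)/(6×96485) × (7.824) = 0.480 − 0.035 = 0.445 V.

0.445 V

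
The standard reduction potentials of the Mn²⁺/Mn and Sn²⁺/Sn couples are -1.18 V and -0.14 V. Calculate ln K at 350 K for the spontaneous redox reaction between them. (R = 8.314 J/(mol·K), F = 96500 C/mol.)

ln K = 69.0

E°_cell = -0.14 − (-1.18) = 1.04 V, with n = 2 electrons transferred.
At equilibrium E = 0, so the Nernst equation gives ln K = nFE°/RT = (2)(96500)(1.04)/((8.314)(350)) = 68.98.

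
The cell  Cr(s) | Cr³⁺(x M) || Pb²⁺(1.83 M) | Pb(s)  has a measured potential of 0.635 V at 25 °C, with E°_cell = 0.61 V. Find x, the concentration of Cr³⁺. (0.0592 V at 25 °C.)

From the Nernst equation, log Q = n(E° − E)/0.0592 = 6(0.61 − 0.635)/0.0592 = -2.534, so Q = 0.00293.
With Q = [Cr³⁺]^2/[Pb²⁺]^3 and the known concentrations, [Cr³⁺]^2 in the numerator gives [Cr³⁺] = 0.13 M.

0.13 M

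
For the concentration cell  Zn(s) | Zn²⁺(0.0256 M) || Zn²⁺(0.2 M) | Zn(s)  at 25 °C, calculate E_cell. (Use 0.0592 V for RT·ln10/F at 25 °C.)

0.026 V

Both half-cells are Zn²⁺/Zn, so E°_cell = 0. The concentrated side is the cathode; the cell reaction moves Zn²⁺ from high to low concentration with n = 2.
Q = [Zn²⁺]_dilute/[Zn²⁺]_conc = 0.0256/0.2 = 0.128.
E = 0 − (0.0592/2) log Q = −(0.0592/2)(-0.893) = 0.0264 V.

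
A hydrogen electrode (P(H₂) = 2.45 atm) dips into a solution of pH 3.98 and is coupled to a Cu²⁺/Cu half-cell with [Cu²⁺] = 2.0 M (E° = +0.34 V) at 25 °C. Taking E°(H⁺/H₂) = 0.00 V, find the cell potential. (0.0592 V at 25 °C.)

The Cu²⁺/Cu couple is the cathode, so E°_cell = 0.34 V; n = 2.
[H⁺] = 10^(−3.98) = 1 × 10^-4 M, and Q = [H⁺]^2 / ([Cu²⁺]·P(H₂)) = 2.24 × 10^-9.
E = E° − (0.0592/2) log Q = 0.34 − (0.0592/2)(-8.650) = 0.596 V.

0.60 V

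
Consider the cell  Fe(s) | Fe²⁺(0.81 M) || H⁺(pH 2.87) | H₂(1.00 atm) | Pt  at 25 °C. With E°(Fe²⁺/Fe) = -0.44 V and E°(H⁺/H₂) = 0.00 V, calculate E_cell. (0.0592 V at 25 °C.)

The hydrogen couple is the cathode, so E°_cell = 0.44 V; n = 2.
[H⁺] = 10^(−2.87) = 0.0013 M, and Q = [Fe²⁺]·P(H₂) / [H⁺]^2 = 4.45 × 10^5.
E = E° − (0.0592/2) log Q = 0.44 − (0.0592/2)(5.648) = 0.273 V.

0.27 V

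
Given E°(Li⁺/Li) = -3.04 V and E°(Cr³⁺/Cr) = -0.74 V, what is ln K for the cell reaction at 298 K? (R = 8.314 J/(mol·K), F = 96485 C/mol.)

E°_cell = -0.74 − (-3.04) = 2.30 V, with n = 3 electrons transferred.
At equilibrium E = 0, so the Nernst equation gives ln K = nFE°/RT = (3)(96485)(2.30)/((8.314)(298)) = 268.71.

ln K = 268.7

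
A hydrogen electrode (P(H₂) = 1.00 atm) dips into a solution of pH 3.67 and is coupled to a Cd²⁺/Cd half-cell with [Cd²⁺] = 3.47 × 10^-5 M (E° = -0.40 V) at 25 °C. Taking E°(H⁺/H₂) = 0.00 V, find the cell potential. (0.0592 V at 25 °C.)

0.31 V

The hydrogen couple is the cathode, so E°_cell = 0.40 V; n = 2.
[H⁺] = 10^(−3.67) = 2.1 × 10^-4 M, and Q = [Cd²⁺]·P(H₂) / [H⁺]^2 = 759.
E = E° − (0.0592/2) log Q = 0.40 − (0.0592/2)(2.880) = 0.315 V.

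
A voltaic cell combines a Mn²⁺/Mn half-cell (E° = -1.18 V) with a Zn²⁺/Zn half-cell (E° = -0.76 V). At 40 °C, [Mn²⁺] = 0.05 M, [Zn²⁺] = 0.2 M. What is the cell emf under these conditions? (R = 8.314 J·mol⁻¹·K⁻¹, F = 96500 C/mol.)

The Zn²⁺/Zn couple has the higher reduction potential and acts as the cathode, so E°_cell = -0.76 − (-1.18) = 0.42 V.
Balancing electrons gives n = 2; the reaction quotient is Q = [Mn²⁺]/[Zn²⁺] = 0.250.
E = E° − (RT/nF) ln Q = 0.42 − (8.314×313)/(2×96500) × (-1.386) = 0.420 + 0.019 = 0.439 V.

0.439 V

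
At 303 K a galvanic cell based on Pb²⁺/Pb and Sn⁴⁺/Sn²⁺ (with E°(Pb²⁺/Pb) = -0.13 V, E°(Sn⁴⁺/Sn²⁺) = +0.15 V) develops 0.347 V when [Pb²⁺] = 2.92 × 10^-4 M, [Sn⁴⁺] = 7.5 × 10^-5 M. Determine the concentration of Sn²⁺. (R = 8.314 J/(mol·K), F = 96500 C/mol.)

0.0015 M

From the Nernst equation, ln Q = nF(E° − E)/RT = 2×96500×(0.28 − 0.347)/(8.314×303) = -5.133, so Q = 0.00590.
With Q = [Pb²⁺]·[Sn²⁺]/[Sn⁴⁺] and the known concentrations, [Sn²⁺] in the numerator gives [Sn²⁺] = 0.0015 M.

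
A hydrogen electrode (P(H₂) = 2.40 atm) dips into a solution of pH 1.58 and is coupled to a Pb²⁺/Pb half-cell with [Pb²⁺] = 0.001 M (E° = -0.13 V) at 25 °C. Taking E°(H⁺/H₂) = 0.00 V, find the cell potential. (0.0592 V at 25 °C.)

The hydrogen couple is the cathode, so E°_cell = 0.13 V; n = 2.
[H⁺] = 10^(−1.58) = 0.026 M, and Q = [Pb²⁺]·P(H₂) / [H⁺]^2 = 3.47.
E = E° − (0.0592/2) log Q = 0.13 − (0.0592/2)(0.540) = 0.114 V.

0.11 V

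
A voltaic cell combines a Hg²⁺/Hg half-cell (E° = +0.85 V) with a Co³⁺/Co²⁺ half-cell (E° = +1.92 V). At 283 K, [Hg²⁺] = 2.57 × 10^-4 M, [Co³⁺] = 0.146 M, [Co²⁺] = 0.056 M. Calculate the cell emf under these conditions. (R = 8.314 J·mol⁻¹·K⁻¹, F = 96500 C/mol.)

The Co³⁺/Co²⁺ couple has the higher reduction potential and acts as the cathode, so E°_cell = +1.92 − (+0.85) = 1.07 V.
Balancing electrons gives n = 2; the reaction quotient is Q = [Hg²⁺]·[Co²⁺]^2/[Co³⁺]^2 = 3.78 × 10^-5.
E = E° − (RT/nF) ln Q = 1.07 − (8.314×283)/(2×96500) × (-10.183) = 1.070 + 0.124 = 1.194 V.

1.19 V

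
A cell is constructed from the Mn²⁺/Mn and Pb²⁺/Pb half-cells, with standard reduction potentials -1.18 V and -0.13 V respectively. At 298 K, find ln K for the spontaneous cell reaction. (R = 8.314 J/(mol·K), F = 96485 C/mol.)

E°_cell = -0.13 − (-1.18) = 1.05 V, with n = 2 electrons transferred.
At equilibrium E = 0, so the Nernst equation gives ln K = nFE°/RT = (2)(96485)(1.05)/((8.314)(298)) = 81.78.

ln K = 81.8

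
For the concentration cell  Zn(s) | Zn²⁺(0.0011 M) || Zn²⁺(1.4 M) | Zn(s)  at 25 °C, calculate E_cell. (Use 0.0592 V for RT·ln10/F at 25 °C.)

0.092 V

Both half-cells are Zn²⁺/Zn, so E°_cell = 0. The concentrated side is the cathode; the cell reaction moves Zn²⁺ from high to low concentration with n = 2.
Q = [Zn²⁺]_dilute/[Zn²⁺]_conc = 0.0011/1.4 = 7.86 × 10^-4.
E = 0 − (0.0592/2) log Q = −(0.0592/2)(-3.105) = 0.0919 V.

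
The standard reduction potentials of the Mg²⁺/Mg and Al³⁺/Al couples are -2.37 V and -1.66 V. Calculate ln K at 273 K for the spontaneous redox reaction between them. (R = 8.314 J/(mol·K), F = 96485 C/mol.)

ln K = 181.1

E°_cell = -1.66 − (-2.37) = 0.71 V, with n = 6 electrons transferred.
At equilibrium E = 0, so the Nernst equation gives ln K = nFE°/RT = (6)(96485)(0.71)/((8.314)(273)) = 181.09.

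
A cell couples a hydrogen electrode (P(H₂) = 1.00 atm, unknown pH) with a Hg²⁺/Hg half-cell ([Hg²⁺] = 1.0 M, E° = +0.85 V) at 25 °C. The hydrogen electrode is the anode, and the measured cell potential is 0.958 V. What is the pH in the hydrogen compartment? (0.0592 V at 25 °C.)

pH = 1.82

E°_cell = 0.85 V and n = 2.
log Q = n(E° − E)/0.0592 = 2×(0.85 − 0.958)/0.0592 = -3.649.
With Q = [H⁺]^2 / ([Hg²⁺]·P(H₂)), solving for [H⁺] gives log[H⁺] = -1.824, so pH = 1.82.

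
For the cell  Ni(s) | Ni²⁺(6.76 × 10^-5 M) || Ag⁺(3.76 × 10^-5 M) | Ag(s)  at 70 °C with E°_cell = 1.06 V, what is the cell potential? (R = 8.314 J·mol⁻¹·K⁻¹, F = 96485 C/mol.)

0.901 V

Balancing electrons gives n = 2; the reaction quotient is Q = [Ni²⁺]/[Ag⁺]^2 = 4.78 × 10^4.
E = E° − (RT/nF) ln Q = 1.06 − (8.314×343)/(2×96485) × (10.775) = 1.060 − 0.159 = 0.901 V.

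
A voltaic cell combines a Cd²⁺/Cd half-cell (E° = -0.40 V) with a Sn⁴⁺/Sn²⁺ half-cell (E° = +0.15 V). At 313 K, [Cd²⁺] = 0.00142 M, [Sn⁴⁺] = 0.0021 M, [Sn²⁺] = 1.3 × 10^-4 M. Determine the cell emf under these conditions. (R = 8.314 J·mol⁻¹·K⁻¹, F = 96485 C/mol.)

0.676 V

The Sn⁴⁺/Sn²⁺ couple has the higher reduction potential and acts as the cathode, so E°_cell = +0.15 − (-0.40) = 0.55 V.
Balancing electrons gives n = 2; the reaction quotient is Q = [Cd²⁺]·[Sn²⁺]/[Sn⁴⁺] = 8.79 × 10^-5.
E = E° − (RT/nF) ln Q = 0.55 − (8.314×313)/(2×96485) × (-9.339) = 0.550 + 0.126 = 0.676 V.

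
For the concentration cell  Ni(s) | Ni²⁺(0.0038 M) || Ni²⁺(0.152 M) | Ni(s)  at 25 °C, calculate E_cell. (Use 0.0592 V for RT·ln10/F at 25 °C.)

0.047 V

Both half-cells are Ni²⁺/Ni, so E°_cell = 0. The concentrated side is the cathode; the cell reaction moves Ni²⁺ from high to low concentration with n = 2.
Q = [Ni²⁺]_dilute/[Ni²⁺]_conc = 0.0038/0.152 = 0.0250.
E = 0 − (0.0592/2) log Q = −(0.0592/2)(-1.602) = 0.0474 V.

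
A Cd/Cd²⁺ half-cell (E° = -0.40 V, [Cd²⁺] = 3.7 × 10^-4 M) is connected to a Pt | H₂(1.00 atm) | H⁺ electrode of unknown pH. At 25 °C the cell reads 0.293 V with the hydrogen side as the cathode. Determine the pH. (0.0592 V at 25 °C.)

pH = 3.52

E°_cell = 0.40 V and n = 2.
log Q = n(E° − E)/0.0592 = 2×(0.40 − 0.293)/0.0592 = 3.615.
With Q = [Cd²⁺]·P(H₂) / [H⁺]^2, solving for [H⁺] gives log[H⁺] = -3.523, so pH = 3.52.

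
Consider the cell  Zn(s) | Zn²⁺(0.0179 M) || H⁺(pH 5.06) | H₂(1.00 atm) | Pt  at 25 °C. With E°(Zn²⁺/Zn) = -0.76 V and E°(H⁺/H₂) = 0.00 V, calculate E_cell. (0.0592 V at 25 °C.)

The hydrogen couple is the cathode, so E°_cell = 0.76 V; n = 2.
[H⁺] = 10^(−5.06) = 8.7 × 10^-6 M, and Q = [Zn²⁺]·P(H₂) / [H⁺]^2 = 2.36 × 10^8.
E = E° − (0.0592/2) log Q = 0.76 − (0.0592/2)(8.373) = 0.512 V.

0.51 V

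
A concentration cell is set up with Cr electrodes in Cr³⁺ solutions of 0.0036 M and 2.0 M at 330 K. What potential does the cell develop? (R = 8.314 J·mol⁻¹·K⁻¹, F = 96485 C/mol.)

0.060 V

Both half-cells are Cr³⁺/Cr, so E°_cell = 0. The concentrated side is the cathode; the cell reaction moves Cr³⁺ from high to low concentration with n = 3.
Q = [Cr³⁺]_dilute/[Cr³⁺]_conc = 0.0036/2.0 = 0.00180.
E = 0 − (RT/nF) ln Q = −((8.314×330)/(3×96485))(-6.320) = 0.0599 V.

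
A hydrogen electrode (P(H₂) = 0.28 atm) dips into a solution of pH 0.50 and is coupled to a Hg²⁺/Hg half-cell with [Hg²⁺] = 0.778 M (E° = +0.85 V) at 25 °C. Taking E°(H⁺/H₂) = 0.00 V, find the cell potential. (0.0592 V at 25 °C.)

0.86 V

The Hg²⁺/Hg couple is the cathode, so E°_cell = 0.85 V; n = 2.
[H⁺] = 10^(−0.50) = 0.32 M, and Q = [H⁺]^2 / ([Hg²⁺]·P(H₂)) = 0.459.
E = E° − (0.0592/2) log Q = 0.85 − (0.0592/2)(-0.338) = 0.860 V.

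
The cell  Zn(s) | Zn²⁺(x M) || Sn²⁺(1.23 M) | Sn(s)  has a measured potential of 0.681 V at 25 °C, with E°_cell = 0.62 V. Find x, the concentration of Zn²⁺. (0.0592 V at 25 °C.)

From the Nernst equation, log Q = n(E° − E)/0.0592 = 2(0.62 − 0.681)/0.0592 = -2.061, so Q = 0.00869.
With Q = [Zn²⁺]/[Sn²⁺] and the known concentrations, [Zn²⁺] in the numerator gives [Zn²⁺] = 0.011 M.

0.011 M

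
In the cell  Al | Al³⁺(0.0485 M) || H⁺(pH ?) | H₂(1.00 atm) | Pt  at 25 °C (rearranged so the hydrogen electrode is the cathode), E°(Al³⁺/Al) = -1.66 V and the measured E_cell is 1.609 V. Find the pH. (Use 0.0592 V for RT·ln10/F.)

E°_cell = 1.66 V and n = 6.
log Q = n(E° − E)/0.0592 = 6×(1.66 − 1.609)/0.0592 = 5.169.
With Q = [Al³⁺]^2·P(H₂)^3 / [H⁺]^6, solving for [H⁺] gives log[H⁺] = -1.300, so pH = 1.30.

pH = 1.30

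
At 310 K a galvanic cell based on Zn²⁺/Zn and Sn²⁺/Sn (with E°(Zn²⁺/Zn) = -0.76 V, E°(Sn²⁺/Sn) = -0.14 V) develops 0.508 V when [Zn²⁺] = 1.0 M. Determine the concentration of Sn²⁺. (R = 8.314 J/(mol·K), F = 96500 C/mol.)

From the Nernst equation, ln Q = nF(E° − E)/RT = 2×96500×(0.62 − 0.508)/(8.314×310) = 8.387, so Q = 4390.
With Q = [Zn²⁺]/[Sn²⁺] and the known concentrations, [Sn²⁺] in the denominator gives [Sn²⁺] = 2.3 × 10^-4 M.

2.3 × 10^-4 M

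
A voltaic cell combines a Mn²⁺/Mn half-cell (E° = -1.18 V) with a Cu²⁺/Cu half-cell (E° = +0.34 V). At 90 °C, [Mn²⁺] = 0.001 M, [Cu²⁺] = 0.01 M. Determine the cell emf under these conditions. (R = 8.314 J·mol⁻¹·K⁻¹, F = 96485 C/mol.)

1.56 V

The Cu²⁺/Cu couple has the higher reduction potential and acts as the cathode, so E°_cell = +0.34 − (-1.18) = 1.52 V.
Balancing electrons gives n = 2; the reaction quotient is Q = [Mn²⁺]/[Cu²⁺] = 0.100.
E = E° − (RT/nF) ln Q = 1.52 − (8.314×363)/(2×96485) × (-2.303) = 1.520 + 0.036 = 1.556 V.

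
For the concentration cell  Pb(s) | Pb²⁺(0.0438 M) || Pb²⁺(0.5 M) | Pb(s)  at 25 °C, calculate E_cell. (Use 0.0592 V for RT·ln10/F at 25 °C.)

Both half-cells are Pb²⁺/Pb, so E°_cell = 0. The concentrated side is the cathode; the cell reaction moves Pb²⁺ from high to low concentration with n = 2.
Q = [Pb²⁺]_dilute/[Pb²⁺]_conc = 0.0438/0.5 = 0.0876.
E = 0 − (0.0592/2) log Q = −(0.0592/2)(-1.057) = 0.0313 V.

0.031 V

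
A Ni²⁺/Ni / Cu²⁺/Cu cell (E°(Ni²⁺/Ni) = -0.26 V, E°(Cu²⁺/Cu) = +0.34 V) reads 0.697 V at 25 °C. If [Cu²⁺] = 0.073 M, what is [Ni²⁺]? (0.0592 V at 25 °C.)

3.9 × 10^-5 M

From the Nernst equation, log Q = n(E° − E)/0.0592 = 2(0.60 − 0.697)/0.0592 = -3.277, so Q = 5.28 × 10^-4.
With Q = [Ni²⁺]/[Cu²⁺] and the known concentrations, [Ni²⁺] in the numerator gives [Ni²⁺] = 3.9 × 10^-5 M.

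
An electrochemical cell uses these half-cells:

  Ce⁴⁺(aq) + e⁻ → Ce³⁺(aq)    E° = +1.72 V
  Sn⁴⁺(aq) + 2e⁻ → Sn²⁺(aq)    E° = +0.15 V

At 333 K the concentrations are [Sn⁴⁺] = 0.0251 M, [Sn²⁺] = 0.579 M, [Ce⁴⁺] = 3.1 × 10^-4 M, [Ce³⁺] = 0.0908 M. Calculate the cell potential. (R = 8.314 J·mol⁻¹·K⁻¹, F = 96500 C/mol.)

The Ce⁴⁺/Ce³⁺ couple has the higher reduction potential and acts as the cathode, so E°_cell = +1.72 − (+0.15) = 1.57 V.
Balancing electrons gives n = 2; the reaction quotient is Q = [Sn⁴⁺]·[Ce³⁺]^2/([Sn²⁺]·[Ce⁴⁺]^2) = 3720.
E = E° − (RT/nF) ln Q = 1.57 − (8.314×333)/(2×96500) × (8.221) = 1.570 − 0.118 = 1.452 V.

1.45 V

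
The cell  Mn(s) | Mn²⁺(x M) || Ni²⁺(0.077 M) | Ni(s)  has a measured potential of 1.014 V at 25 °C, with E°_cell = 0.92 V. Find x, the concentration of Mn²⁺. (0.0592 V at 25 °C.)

5.1 × 10^-5 M

From the Nernst equation, log Q = n(E° − E)/0.0592 = 2(0.92 − 1.014)/0.0592 = -3.176, so Q = 6.67 × 10^-4.
With Q = [Mn²⁺]/[Ni²⁺] and the known concentrations, [Mn²⁺] in the numerator gives [Mn²⁺] = 5.1 × 10^-5 M.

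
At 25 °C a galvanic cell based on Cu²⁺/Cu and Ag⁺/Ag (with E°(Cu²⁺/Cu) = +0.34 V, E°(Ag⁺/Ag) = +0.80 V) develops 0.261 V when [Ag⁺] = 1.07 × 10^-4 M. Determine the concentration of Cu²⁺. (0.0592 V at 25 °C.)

From the Nernst equation, log Q = n(E° − E)/0.0592 = 2(0.46 − 0.261)/0.0592 = 6.723, so Q = 5.28 × 10^6.
With Q = [Cu²⁺]/[Ag⁺]^2 and the known concentrations, [Cu²⁺] in the numerator gives [Cu²⁺] = 0.06 M.

0.06 M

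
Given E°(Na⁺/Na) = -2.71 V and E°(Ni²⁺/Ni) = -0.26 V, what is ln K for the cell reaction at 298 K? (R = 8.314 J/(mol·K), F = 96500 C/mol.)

ln K = 190.9

E°_cell = -0.26 − (-2.71) = 2.45 V, with n = 2 electrons transferred.
At equilibrium E = 0, so the Nernst equation gives ln K = nFE°/RT = (2)(96500)(2.45)/((8.314)(298)) = 190.85.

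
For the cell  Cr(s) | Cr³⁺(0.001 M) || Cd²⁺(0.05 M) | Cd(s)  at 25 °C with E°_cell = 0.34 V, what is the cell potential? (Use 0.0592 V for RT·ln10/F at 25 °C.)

0.361 V

Balancing electrons gives n = 6; the reaction quotient is Q = [Cr³⁺]^2/[Cd²⁺]^3 = 0.00800.
At 25 °C, E = E° − (0.0592/n) log Q = 0.34 − (0.0592/6)(-2.097) = 0.340 + 0.021 = 0.361 V.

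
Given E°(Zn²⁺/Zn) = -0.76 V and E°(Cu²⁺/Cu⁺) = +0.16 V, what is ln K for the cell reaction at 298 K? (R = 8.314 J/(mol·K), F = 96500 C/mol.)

ln K = 71.7

E°_cell = +0.16 − (-0.76) = 0.92 V, with n = 2 electrons transferred.
At equilibrium E = 0, so the Nernst equation gives ln K = nFE°/RT = (2)(96500)(0.92)/((8.314)(298)) = 71.67.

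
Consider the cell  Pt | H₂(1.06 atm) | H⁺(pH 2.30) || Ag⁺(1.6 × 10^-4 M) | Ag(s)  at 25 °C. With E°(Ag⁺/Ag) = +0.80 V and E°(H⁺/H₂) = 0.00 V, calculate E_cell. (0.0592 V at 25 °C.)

0.71 V

The Ag⁺/Ag couple is the cathode, so E°_cell = 0.80 V; n = 2.
[H⁺] = 10^(−2.30) = 0.0050 M, and Q = [H⁺]^2 / ([Ag⁺]^2·P(H₂)) = 926.
E = E° − (0.0592/2) log Q = 0.80 − (0.0592/2)(2.966) = 0.712 V.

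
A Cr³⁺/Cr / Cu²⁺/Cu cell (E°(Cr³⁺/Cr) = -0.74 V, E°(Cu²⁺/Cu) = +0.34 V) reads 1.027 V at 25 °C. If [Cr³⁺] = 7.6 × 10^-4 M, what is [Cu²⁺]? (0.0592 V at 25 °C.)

1.3 × 10^-4 M

From the Nernst equation, log Q = n(E° − E)/0.0592 = 6(1.08 − 1.027)/0.0592 = 5.372, so Q = 2.35 × 10^5.
With Q = [Cr³⁺]^2/[Cu²⁺]^3 and the known concentrations, [Cu²⁺]^3 in the denominator gives [Cu²⁺] = 1.3 × 10^-4 M.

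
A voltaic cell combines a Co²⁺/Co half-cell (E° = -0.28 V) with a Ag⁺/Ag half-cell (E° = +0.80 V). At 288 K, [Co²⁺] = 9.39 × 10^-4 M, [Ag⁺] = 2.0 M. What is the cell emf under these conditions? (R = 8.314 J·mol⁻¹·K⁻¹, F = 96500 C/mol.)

1.18 V

The Ag⁺/Ag couple has the higher reduction potential and acts as the cathode, so E°_cell = +0.80 − (-0.28) = 1.08 V.
Balancing electrons gives n = 2; the reaction quotient is Q = [Co²⁺]/[Ag⁺]^2 = 2.35 × 10^-4.
E = E° − (RT/nF) ln Q = 1.08 − (8.314×288)/(2×96500) × (-8.357) = 1.080 + 0.104 = 1.184 V.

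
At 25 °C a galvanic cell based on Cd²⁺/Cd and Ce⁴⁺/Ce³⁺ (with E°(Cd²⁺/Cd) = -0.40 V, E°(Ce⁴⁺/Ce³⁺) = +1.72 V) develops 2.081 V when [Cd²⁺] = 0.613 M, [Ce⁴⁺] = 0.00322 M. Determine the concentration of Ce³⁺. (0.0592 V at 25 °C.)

From the Nernst equation, log Q = n(E° − E)/0.0592 = 2(2.12 − 2.081)/0.0592 = 1.318, so Q = 20.8.
With Q = [Cd²⁺]·[Ce³⁺]^2/[Ce⁴⁺]^2 and the known concentrations, [Ce³⁺]^2 in the numerator gives [Ce³⁺] = 0.019 M.

0.019 M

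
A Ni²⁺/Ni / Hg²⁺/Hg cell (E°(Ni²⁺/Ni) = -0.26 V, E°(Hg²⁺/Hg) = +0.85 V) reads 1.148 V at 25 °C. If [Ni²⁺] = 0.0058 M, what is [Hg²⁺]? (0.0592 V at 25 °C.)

From the Nernst equation, log Q = n(E° − E)/0.0592 = 2(1.11 − 1.148)/0.0592 = -1.284, so Q = 0.0520.
With Q = [Ni²⁺]/[Hg²⁺] and the known concentrations, [Hg²⁺] in the denominator gives [Hg²⁺] = 0.11 M.

0.11 M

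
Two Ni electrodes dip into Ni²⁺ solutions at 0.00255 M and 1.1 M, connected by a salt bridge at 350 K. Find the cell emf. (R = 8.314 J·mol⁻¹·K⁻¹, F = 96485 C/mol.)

0.091 V

Both half-cells are Ni²⁺/Ni, so E°_cell = 0. The concentrated side is the cathode; the cell reaction moves Ni²⁺ from high to low concentration with n = 2.
Q = [Ni²⁺]_dilute/[Ni²⁺]_conc = 0.00255/1.1 = 0.00232.
E = 0 − (RT/nF) ln Q = −((8.314×350)/(2×96485))(-6.067) = 0.0915 V.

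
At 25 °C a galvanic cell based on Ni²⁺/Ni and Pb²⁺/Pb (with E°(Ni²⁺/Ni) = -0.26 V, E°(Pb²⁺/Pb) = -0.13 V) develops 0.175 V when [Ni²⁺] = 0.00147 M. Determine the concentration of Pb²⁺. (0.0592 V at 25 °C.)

From the Nernst equation, log Q = n(E° − E)/0.0592 = 2(0.13 − 0.175)/0.0592 = -1.520, so Q = 0.0302.
With Q = [Ni²⁺]/[Pb²⁺] and the known concentrations, [Pb²⁺] in the denominator gives [Pb²⁺] = 0.049 M.

0.049 M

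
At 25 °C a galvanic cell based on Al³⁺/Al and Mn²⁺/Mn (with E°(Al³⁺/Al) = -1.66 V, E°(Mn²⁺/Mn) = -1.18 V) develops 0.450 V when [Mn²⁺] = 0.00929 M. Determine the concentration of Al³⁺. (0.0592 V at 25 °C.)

0.03 M

From the Nernst equation, log Q = n(E° − E)/0.0592 = 6(0.48 − 0.450)/0.0592 = 3.041, so Q = 1100.
With Q = [Al³⁺]^2/[Mn²⁺]^3 and the known concentrations, [Al³⁺]^2 in the numerator gives [Al³⁺] = 0.03 M.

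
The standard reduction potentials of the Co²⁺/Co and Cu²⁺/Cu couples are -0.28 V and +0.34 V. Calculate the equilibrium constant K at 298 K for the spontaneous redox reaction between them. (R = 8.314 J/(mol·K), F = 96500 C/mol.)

9.4 × 10^20

E°_cell = +0.34 − (-0.28) = 0.62 V, with n = 2 electrons transferred.
At equilibrium E = 0, so the Nernst equation gives ln K = nFE°/RT = (2)(96500)(0.62)/((8.314)(298)) = 48.30.
K = e^48.30 = 9.4 × 10^20.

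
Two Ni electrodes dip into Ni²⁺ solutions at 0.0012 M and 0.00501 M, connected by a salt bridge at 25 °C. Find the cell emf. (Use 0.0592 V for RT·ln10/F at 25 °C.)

Both half-cells are Ni²⁺/Ni, so E°_cell = 0. The concentrated side is the cathode; the cell reaction moves Ni²⁺ from high to low concentration with n = 2.
Q = [Ni²⁺]_dilute/[Ni²⁺]_conc = 0.0012/0.00501 = 0.240.
E = 0 − (0.0592/2) log Q = −(0.0592/2)(-0.621) = 0.0184 V.

0.018 V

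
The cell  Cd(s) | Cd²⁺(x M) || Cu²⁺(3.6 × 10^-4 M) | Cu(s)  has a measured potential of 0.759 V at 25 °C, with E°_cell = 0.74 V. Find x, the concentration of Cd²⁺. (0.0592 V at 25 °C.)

8.2 × 10^-5 M

From the Nernst equation, log Q = n(E° − E)/0.0592 = 2(0.74 − 0.759)/0.0592 = -0.642, so Q = 0.228.
With Q = [Cd²⁺]/[Cu²⁺] and the known concentrations, [Cd²⁺] in the numerator gives [Cd²⁺] = 8.2 × 10^-5 M.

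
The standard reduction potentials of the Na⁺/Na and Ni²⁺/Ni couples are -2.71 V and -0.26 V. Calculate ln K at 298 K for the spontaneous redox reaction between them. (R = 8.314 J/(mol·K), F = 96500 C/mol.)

E°_cell = -0.26 − (-2.71) = 2.45 V, with n = 2 electrons transferred.
At equilibrium E = 0, so the Nernst equation gives ln K = nFE°/RT = (2)(96500)(2.45)/((8.314)(298)) = 190.85.

ln K = 190.9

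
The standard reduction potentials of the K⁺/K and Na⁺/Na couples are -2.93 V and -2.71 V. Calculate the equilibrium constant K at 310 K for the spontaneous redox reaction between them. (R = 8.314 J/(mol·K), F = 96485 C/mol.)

E°_cell = -2.71 − (-2.93) = 0.22 V, with n = 1 electron transferred.
At equilibrium E = 0, so the Nernst equation gives ln K = nFE°/RT = (1)(96485)(0.22)/((8.314)(310)) = 8.24.
K = e^8.24 = 3800.

3800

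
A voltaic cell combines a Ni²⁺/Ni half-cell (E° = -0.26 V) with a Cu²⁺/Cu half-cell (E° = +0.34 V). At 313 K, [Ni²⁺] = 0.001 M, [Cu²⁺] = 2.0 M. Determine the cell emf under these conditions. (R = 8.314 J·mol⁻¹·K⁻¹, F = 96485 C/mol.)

0.703 V

The Cu²⁺/Cu couple has the higher reduction potential and acts as the cathode, so E°_cell = +0.34 − (-0.26) = 0.60 V.
Balancing electrons gives n = 2; the reaction quotient is Q = [Ni²⁺]/[Cu²⁺] = 5 × 10^-4.
E = E° − (RT/nF) ln Q = 0.60 − (8.314×313)/(2×96485) × (-7.601) = 0.600 + 0.103 = 0.703 V.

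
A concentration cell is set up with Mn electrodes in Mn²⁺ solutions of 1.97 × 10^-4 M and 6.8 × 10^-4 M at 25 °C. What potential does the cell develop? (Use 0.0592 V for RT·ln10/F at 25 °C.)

Both half-cells are Mn²⁺/Mn, so E°_cell = 0. The concentrated side is the cathode; the cell reaction moves Mn²⁺ from high to low concentration with n = 2.
Q = [Mn²⁺]_dilute/[Mn²⁺]_conc = 1.97 × 10^-4/6.8 × 10^-4 = 0.290.
E = 0 − (0.0592/2) log Q = −(0.0592/2)(-0.538) = 0.0159 V.

0.016 V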